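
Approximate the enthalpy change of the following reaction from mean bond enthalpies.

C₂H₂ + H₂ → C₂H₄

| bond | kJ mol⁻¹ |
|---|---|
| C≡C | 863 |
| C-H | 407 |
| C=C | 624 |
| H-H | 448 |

ΔH ≈ −127 kJ

Bonds broken (reactants):
  C≡C: 1 × 863 = 863
  C-H: 2 × 407 = 814
  H-H: 1 × 448 = 448
  Σ(broken) = 2125 kJ
Bonds formed (products):
  C-H: 4 × 407 = 1628
  C=C: 1 × 624 = 624
  Σ(formed) = 2252 kJ
ΔH = Σ(broken) − Σ(formed) = 2125 − 2252 = −127 kJ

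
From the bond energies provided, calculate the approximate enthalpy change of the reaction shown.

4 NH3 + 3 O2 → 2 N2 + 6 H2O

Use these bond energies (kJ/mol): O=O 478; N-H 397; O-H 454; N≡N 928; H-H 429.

ΔH ≈ −1106 kJ

Bonds broken (reactants):
  N-H: 12 × 397 = 4764
  O=O: 3 × 478 = 1434
  Σ(broken) = 6198 kJ
Bonds formed (products):
  N≡N: 2 × 928 = 1856
  O-H: 12 × 454 = 5448
  Σ(formed) = 7304 kJ
ΔH = Σ(broken) − Σ(formed) = 6198 − 7304 = −1106 kJ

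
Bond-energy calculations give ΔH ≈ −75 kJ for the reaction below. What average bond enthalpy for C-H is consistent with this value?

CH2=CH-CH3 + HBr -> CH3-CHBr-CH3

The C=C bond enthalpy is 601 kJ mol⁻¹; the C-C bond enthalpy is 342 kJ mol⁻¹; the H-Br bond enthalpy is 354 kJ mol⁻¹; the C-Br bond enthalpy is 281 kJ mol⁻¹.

Let D be the C-H bond energy.
Σ(broken) = 1×342 + 6×D + 1×601 + 1×354 = 1297 + 6D
Σ(formed) = 1×281 + 2×342 + 7×D = 965 + 7D
ΔH = Σ(broken) − Σ(formed) = (1297 + 6D) − (965 + 7D) = +332 − D
Setting this equal to −75 kJ gives D = 407 kJ/mol.

D(C-H) ≈ 407 kJ/mol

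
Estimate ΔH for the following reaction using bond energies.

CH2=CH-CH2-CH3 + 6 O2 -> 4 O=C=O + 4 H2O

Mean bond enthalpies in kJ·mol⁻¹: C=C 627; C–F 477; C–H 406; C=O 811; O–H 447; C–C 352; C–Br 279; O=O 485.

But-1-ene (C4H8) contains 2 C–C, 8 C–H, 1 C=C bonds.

ΔH ≈ −2575 kJ

Bonds broken (reactants):
  C–C: 2 × 352 = 704
  C–H: 8 × 406 = 3248
  C=C: 1 × 627 = 627
  O=O: 6 × 485 = 2910
  Σ(broken) = 7489 kJ
Bonds formed (products):
  C=O: 8 × 811 = 6488
  O–H: 8 × 447 = 3576
  Σ(formed) = 10064 kJ
ΔH = Σ(broken) − Σ(formed) = 7489 − 10064 = −2575 kJ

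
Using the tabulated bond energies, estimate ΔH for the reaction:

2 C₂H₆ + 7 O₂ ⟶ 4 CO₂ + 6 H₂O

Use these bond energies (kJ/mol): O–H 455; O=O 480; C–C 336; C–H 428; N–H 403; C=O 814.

ΔH ≈ −2804 kJ

Bonds broken (reactants):
  C–C: 2 × 336 = 672
  C–H: 12 × 428 = 5136
  O=O: 7 × 480 = 3360
  Σ(broken) = 9168 kJ
Bonds formed (products):
  C=O: 8 × 814 = 6512
  O–H: 12 × 455 = 5460
  Σ(formed) = 11972 kJ
ΔH = Σ(broken) − Σ(formed) = 9168 − 11972 = −2804 kJ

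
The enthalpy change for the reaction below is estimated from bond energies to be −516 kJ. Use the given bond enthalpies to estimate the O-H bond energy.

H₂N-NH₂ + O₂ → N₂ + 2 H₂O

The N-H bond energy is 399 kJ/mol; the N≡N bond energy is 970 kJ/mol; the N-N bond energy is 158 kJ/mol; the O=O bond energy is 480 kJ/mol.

D(O-H) ≈ 445 kJ/mol

Let D be the O-H bond energy.
Σ(broken) = 4×399 + 1×158 + 1×480 = 2234
Σ(formed) = 1×970 + 4×D = 970 + 4D
ΔH = Σ(broken) − Σ(formed) = (2234) − (970 + 4D) = +1264 − 4D
Setting this equal to −516 kJ gives 4D = 1780, so D = 445 kJ/mol.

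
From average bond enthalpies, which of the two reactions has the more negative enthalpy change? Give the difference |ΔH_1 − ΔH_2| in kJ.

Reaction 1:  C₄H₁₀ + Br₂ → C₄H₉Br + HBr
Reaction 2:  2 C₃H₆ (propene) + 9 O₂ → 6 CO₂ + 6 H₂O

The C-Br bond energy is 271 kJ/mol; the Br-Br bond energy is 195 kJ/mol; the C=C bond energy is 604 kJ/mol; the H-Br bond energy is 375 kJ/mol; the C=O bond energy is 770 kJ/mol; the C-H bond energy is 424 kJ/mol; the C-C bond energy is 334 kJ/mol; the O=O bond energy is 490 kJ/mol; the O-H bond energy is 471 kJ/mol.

Reaction 2, by 3491 kJ

Reaction 1:
  Bonds broken (reactants):
    Br-Br: 1 × 195 = 195
    C-C: 3 × 334 = 1002
    C-H: 10 × 424 = 4240
    Σ(broken) = 5437 kJ
  Bonds formed (products):
    C-Br: 1 × 271 = 271
    C-C: 3 × 334 = 1002
    C-H: 9 × 424 = 3816
    H-Br: 1 × 375 = 375
    Σ(formed) = 5464 kJ
  ΔH_1 = 5437 − 5464 = −27 kJ
Reaction 2:
  Bonds broken (reactants):
    C-C: 2 × 334 = 668
    C-H: 12 × 424 = 5088
    C=C: 2 × 604 = 1208
    O=O: 9 × 490 = 4410
    Σ(broken) = 11374 kJ
  Bonds formed (products):
    C=O: 12 × 770 = 9240
    O-H: 12 × 471 = 5652
    Σ(formed) = 14892 kJ
  ΔH_2 = 11374 − 14892 = −3518 kJ
ΔH_1 − ΔH_2 = +3491 kJ, so reaction 2 has the more negative ΔH; |ΔH_1 − ΔH_2| = 3491 kJ.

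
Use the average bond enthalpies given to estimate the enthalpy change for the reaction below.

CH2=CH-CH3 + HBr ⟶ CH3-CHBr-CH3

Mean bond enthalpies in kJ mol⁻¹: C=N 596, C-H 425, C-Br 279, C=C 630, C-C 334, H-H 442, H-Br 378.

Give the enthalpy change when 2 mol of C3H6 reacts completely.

Bonds broken (reactants):
  C-C: 1 × 334 = 334
  C-H: 6 × 425 = 2550
  C=C: 1 × 630 = 630
  H-Br: 1 × 378 = 378
  Σ(broken) = 3892 kJ
Bonds formed (products):
  C-Br: 1 × 279 = 279
  C-C: 2 × 334 = 668
  C-H: 7 × 425 = 2975
  Σ(formed) = 3922 kJ
ΔH = Σ(broken) − Σ(formed) = 3892 − 3922 = −30 kJ
For 2× the reaction as written: 2 × (−30) = −60 kJ

ΔH = −60 kJ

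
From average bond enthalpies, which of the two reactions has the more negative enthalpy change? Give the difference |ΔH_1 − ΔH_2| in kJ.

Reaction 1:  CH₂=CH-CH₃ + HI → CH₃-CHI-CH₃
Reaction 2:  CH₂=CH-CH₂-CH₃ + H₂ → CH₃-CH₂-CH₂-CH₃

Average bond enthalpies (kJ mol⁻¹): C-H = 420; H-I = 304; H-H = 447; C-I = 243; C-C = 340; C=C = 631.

Reaction 1:
  Bonds broken (reactants):
    C-C: 1 × 340 = 340
    C-H: 6 × 420 = 2520
    C=C: 1 × 631 = 631
    H-I: 1 × 304 = 304
    Σ(broken) = 3795 kJ
  Bonds formed (products):
    C-C: 2 × 340 = 680
    C-H: 7 × 420 = 2940
    C-I: 1 × 243 = 243
    Σ(formed) = 3863 kJ
  ΔH_1 = 3795 − 3863 = −68 kJ
Reaction 2:
  Bonds broken (reactants):
    C-C: 2 × 340 = 680
    C-H: 8 × 420 = 3360
    C=C: 1 × 631 = 631
    H-H: 1 × 447 = 447
    Σ(broken) = 5118 kJ
  Bonds formed (products):
    C-C: 3 × 340 = 1020
    C-H: 10 × 420 = 4200
    Σ(formed) = 5220 kJ
  ΔH_2 = 5118 − 5220 = −102 kJ
ΔH_1 − ΔH_2 = +34 kJ, so reaction 2 has the more negative ΔH; |ΔH_1 − ΔH_2| = 34 kJ.

Reaction 2, by 34 kJ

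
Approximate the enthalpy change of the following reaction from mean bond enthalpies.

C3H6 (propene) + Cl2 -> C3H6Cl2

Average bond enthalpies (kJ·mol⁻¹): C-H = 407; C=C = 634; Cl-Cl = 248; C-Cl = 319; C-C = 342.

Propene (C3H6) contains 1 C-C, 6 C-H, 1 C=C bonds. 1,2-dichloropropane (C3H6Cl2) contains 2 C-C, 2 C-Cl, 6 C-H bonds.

ΔH ≈ −98 kJ

Bonds broken (reactants):
  C-C: 1 × 342 = 342
  C-H: 6 × 407 = 2442
  C=C: 1 × 634 = 634
  Cl-Cl: 1 × 248 = 248
  Σ(broken) = 3666 kJ
Bonds formed (products):
  C-C: 2 × 342 = 684
  C-Cl: 2 × 319 = 638
  C-H: 6 × 407 = 2442
  Σ(formed) = 3764 kJ
ΔH = Σ(broken) − Σ(formed) = 3666 − 3764 = −98 kJ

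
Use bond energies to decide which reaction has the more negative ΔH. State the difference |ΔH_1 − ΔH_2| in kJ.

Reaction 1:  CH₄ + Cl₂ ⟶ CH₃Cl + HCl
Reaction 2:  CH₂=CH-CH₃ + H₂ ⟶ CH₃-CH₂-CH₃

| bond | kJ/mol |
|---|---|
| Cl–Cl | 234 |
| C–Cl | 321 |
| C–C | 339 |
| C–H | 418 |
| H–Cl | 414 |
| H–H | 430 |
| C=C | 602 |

Reaction 2, by 60 kJ

Reaction 1:
  Bonds broken (reactants):
    C–H: 4 × 418 = 1672
    Cl–Cl: 1 × 234 = 234
    Σ(broken) = 1906 kJ
  Bonds formed (products):
    C–Cl: 1 × 321 = 321
    C–H: 3 × 418 = 1254
    H–Cl: 1 × 414 = 414
    Σ(formed) = 1989 kJ
  ΔH_1 = 1906 − 1989 = −83 kJ
Reaction 2:
  Bonds broken (reactants):
    C–C: 1 × 339 = 339
    C–H: 6 × 418 = 2508
    C=C: 1 × 602 = 602
    H–H: 1 × 430 = 430
    Σ(broken) = 3879 kJ
  Bonds formed (products):
    C–C: 2 × 339 = 678
    C–H: 8 × 418 = 3344
    Σ(formed) = 4022 kJ
  ΔH_2 = 3879 − 4022 = −143 kJ
ΔH_1 − ΔH_2 = +60 kJ, so reaction 2 has the more negative ΔH; |ΔH_1 − ΔH_2| = 60 kJ.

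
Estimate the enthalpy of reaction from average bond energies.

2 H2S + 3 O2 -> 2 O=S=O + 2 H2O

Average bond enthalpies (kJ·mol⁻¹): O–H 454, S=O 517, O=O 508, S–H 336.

Bonds broken (reactants):
  O=O: 3 × 508 = 1524
  S–H: 4 × 336 = 1344
  Σ(broken) = 2868 kJ
Bonds formed (products):
  O–H: 4 × 454 = 1816
  S=O: 4 × 517 = 2068
  Σ(formed) = 3884 kJ
ΔH = Σ(broken) − Σ(formed) = 2868 − 3884 = −1016 kJ

ΔH ≈ −1016 kJ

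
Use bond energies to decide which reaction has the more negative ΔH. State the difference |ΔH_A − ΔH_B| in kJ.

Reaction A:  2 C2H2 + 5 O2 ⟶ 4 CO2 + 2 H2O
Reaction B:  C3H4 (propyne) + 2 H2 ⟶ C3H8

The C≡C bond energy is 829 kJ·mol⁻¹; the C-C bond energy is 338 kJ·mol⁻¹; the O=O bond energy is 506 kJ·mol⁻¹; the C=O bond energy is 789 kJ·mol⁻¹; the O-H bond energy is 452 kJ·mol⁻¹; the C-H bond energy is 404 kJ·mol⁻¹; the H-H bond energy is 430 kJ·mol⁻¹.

Reaction A:
  Bonds broken (reactants):
    C≡C: 2 × 829 = 1658
    C-H: 4 × 404 = 1616
    O=O: 5 × 506 = 2530
    Σ(broken) = 5804 kJ
  Bonds formed (products):
    C=O: 8 × 789 = 6312
    O-H: 4 × 452 = 1808
    Σ(formed) = 8120 kJ
  ΔH_A = 5804 − 8120 = −2316 kJ
Reaction B:
  Bonds broken (reactants):
    C≡C: 1 × 829 = 829
    C-C: 1 × 338 = 338
    C-H: 4 × 404 = 1616
    H-H: 2 × 430 = 860
    Σ(broken) = 3643 kJ
  Bonds formed (products):
    C-C: 2 × 338 = 676
    C-H: 8 × 404 = 3232
    Σ(formed) = 3908 kJ
  ΔH_B = 3643 − 3908 = −265 kJ
ΔH_A − ΔH_B = −2051 kJ, so reaction A has the more negative ΔH; |ΔH_A − ΔH_B| = 2051 kJ.

Reaction A, by 2051 kJ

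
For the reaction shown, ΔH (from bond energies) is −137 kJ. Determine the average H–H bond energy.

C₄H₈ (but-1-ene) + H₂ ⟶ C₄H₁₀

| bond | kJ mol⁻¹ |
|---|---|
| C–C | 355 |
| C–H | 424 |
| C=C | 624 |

Let D be the H–H bond energy.
Σ(broken) = 2×355 + 8×424 + 1×624 + 1×D = 4726 + D
Σ(formed) = 3×355 + 10×424 = 5305
ΔH = Σ(broken) − Σ(formed) = (4726 + D) − (5305) = −579 + D
Setting this equal to −137 kJ gives D = 442 kJ/mol.

D(H–H) ≈ 442 kJ/mol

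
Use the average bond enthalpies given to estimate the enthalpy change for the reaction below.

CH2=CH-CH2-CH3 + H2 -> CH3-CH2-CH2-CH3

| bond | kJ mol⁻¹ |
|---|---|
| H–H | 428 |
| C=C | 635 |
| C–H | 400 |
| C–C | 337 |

ΔH ≈ −74 kJ

Bonds broken (reactants):
  C–C: 2 × 337 = 674
  C–H: 8 × 400 = 3200
  C=C: 1 × 635 = 635
  H–H: 1 × 428 = 428
  Σ(broken) = 4937 kJ
Bonds formed (products):
  C–C: 3 × 337 = 1011
  C–H: 10 × 400 = 4000
  Σ(formed) = 5011 kJ
ΔH = Σ(broken) − Σ(formed) = 4937 − 5011 = −74 kJ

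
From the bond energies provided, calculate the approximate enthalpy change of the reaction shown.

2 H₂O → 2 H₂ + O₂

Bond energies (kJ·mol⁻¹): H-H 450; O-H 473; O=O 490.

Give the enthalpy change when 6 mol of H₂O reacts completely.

Bonds broken (reactants):
  O-H: 4 × 473 = 1892
  Σ(broken) = 1892 kJ
Bonds formed (products):
  H-H: 2 × 450 = 900
  O=O: 1 × 490 = 490
  Σ(formed) = 1390 kJ
ΔH = Σ(broken) − Σ(formed) = 1892 − 1390 = +502 kJ
For 3× the reaction as written: 3 × (+502) = +1506 kJ

ΔH = +1506 kJ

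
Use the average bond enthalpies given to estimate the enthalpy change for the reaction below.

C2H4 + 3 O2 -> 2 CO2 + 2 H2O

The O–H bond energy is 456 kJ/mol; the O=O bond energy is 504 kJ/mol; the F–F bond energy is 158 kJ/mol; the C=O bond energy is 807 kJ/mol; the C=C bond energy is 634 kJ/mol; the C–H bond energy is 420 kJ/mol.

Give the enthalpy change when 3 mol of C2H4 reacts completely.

ΔH = −3678 kJ

Bonds broken (reactants):
  C–H: 4 × 420 = 1680
  C=C: 1 × 634 = 634
  O=O: 3 × 504 = 1512
  Σ(broken) = 3826 kJ
Bonds formed (products):
  C=O: 4 × 807 = 3228
  O–H: 4 × 456 = 1824
  Σ(formed) = 5052 kJ
ΔH = Σ(broken) − Σ(formed) = 3826 − 5052 = −1226 kJ
For 3× the reaction as written: 3 × (−1226) = −3678 kJ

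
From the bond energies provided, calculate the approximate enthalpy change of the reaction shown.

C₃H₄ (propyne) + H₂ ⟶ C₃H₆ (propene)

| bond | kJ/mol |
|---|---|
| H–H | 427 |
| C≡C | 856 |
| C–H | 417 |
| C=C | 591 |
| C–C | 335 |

ΔH ≈ −142 kJ

Bonds broken (reactants):
  C≡C: 1 × 856 = 856
  C–C: 1 × 335 = 335
  C–H: 4 × 417 = 1668
  H–H: 1 × 427 = 427
  Σ(broken) = 3286 kJ
Bonds formed (products):
  C–C: 1 × 335 = 335
  C–H: 6 × 417 = 2502
  C=C: 1 × 591 = 591
  Σ(formed) = 3428 kJ
ΔH = Σ(broken) − Σ(formed) = 3286 − 3428 = −142 kJ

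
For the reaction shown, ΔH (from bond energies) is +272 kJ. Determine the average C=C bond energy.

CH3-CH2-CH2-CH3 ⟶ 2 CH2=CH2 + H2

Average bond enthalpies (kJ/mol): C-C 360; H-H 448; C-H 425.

Let D be the C=C bond energy.
Σ(broken) = 3×360 + 10×425 = 5330
Σ(formed) = 8×425 + 2×D + 1×448 = 3848 + 2D
ΔH = Σ(broken) − Σ(formed) = (5330) − (3848 + 2D) = +1482 − 2D
Setting this equal to +272 kJ gives 2D = 1210, so D = 605 kJ/mol.

D(C=C) ≈ 605 kJ/mol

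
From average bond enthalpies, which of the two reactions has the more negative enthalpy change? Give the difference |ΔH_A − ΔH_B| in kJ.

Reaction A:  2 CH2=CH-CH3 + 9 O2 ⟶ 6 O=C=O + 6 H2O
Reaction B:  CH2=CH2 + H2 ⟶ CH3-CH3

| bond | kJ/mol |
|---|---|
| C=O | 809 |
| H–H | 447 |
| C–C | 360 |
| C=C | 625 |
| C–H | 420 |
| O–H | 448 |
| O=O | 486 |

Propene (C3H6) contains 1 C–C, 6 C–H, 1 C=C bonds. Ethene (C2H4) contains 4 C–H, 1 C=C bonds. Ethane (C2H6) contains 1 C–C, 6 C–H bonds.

Reaction A, by 3572 kJ

Reaction A:
  Bonds broken (reactants):
    C–C: 2 × 360 = 720
    C–H: 12 × 420 = 5040
    C=C: 2 × 625 = 1250
    O=O: 9 × 486 = 4374
    Σ(broken) = 11384 kJ
  Bonds formed (products):
    C=O: 12 × 809 = 9708
    O–H: 12 × 448 = 5376
    Σ(formed) = 15084 kJ
  ΔH_A = 11384 − 15084 = −3700 kJ
Reaction B:
  Bonds broken (reactants):
    C–H: 4 × 420 = 1680
    C=C: 1 × 625 = 625
    H–H: 1 × 447 = 447
    Σ(broken) = 2752 kJ
  Bonds formed (products):
    C–C: 1 × 360 = 360
    C–H: 6 × 420 = 2520
    Σ(formed) = 2880 kJ
  ΔH_B = 2752 − 2880 = −128 kJ
ΔH_A − ΔH_B = −3572 kJ, so reaction A has the more negative ΔH; |ΔH_A − ΔH_B| = 3572 kJ.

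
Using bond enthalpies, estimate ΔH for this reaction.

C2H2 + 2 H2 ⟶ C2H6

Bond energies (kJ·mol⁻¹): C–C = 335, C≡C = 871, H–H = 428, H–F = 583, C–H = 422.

Bonds broken (reactants):
  C≡C: 1 × 871 = 871
  C–H: 2 × 422 = 844
  H–H: 2 × 428 = 856
  Σ(broken) = 2571 kJ
Bonds formed (products):
  C–C: 1 × 335 = 335
  C–H: 6 × 422 = 2532
  Σ(formed) = 2867 kJ
ΔH = Σ(broken) − Σ(formed) = 2571 − 2867 = −296 kJ

ΔH ≈ −296 kJ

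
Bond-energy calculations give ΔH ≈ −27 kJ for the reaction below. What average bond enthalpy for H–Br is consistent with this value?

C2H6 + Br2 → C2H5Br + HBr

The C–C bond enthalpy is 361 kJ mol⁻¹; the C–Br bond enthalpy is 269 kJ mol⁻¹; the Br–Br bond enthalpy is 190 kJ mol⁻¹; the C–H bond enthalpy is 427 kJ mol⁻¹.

Let D be the H–Br bond energy.
Σ(broken) = 1×190 + 1×361 + 6×427 = 3113
Σ(formed) = 1×269 + 1×361 + 5×427 + 1×D = 2765 + D
ΔH = Σ(broken) − Σ(formed) = (3113) − (2765 + D) = +348 − D
Setting this equal to −27 kJ gives D = 375 kJ/mol.

D(H–Br) ≈ 375 kJ/mol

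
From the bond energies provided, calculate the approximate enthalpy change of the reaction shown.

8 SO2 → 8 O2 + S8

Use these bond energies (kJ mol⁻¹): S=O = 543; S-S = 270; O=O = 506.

Bonds broken (reactants):
  S=O: 16 × 543 = 8688
  Σ(broken) = 8688 kJ
Bonds formed (products):
  O=O: 8 × 506 = 4048
  S-S: 8 × 270 = 2160
  Σ(formed) = 6208 kJ
ΔH = Σ(broken) − Σ(formed) = 8688 − 6208 = +2480 kJ

ΔH ≈ +2480 kJ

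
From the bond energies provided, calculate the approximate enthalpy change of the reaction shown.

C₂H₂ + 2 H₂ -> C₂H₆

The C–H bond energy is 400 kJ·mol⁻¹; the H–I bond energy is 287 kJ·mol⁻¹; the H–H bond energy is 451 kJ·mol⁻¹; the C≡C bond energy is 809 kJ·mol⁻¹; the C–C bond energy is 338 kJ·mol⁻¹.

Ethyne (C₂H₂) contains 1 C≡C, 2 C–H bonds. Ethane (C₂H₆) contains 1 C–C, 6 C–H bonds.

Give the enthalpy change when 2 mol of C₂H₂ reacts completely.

ΔH = −454 kJ

Bonds broken (reactants):
  C≡C: 1 × 809 = 809
  C–H: 2 × 400 = 800
  H–H: 2 × 451 = 902
  Σ(broken) = 2511 kJ
Bonds formed (products):
  C–C: 1 × 338 = 338
  C–H: 6 × 400 = 2400
  Σ(formed) = 2738 kJ
ΔH = Σ(broken) − Σ(formed) = 2511 − 2738 = −227 kJ
For 2× the reaction as written: 2 × (−227) = −454 kJ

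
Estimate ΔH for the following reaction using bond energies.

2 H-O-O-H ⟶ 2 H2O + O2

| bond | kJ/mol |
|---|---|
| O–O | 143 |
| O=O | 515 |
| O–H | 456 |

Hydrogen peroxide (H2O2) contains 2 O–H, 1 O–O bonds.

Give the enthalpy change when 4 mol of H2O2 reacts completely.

ΔH = −458 kJ

Bonds broken (reactants):
  O–H: 4 × 456 = 1824
  O–O: 2 × 143 = 286
  Σ(broken) = 2110 kJ
Bonds formed (products):
  O–H: 4 × 456 = 1824
  O=O: 1 × 515 = 515
  Σ(formed) = 2339 kJ
ΔH = Σ(broken) − Σ(formed) = 2110 − 2339 = −229 kJ
For 2× the reaction as written: 2 × (−229) = −458 kJ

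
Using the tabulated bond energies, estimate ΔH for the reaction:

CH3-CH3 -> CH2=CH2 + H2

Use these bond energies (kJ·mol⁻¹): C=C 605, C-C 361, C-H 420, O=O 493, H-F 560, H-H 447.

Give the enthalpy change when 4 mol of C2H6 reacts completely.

ΔH = +596 kJ

Bonds broken (reactants):
  C-C: 1 × 361 = 361
  C-H: 6 × 420 = 2520
  Σ(broken) = 2881 kJ
Bonds formed (products):
  C-H: 4 × 420 = 1680
  C=C: 1 × 605 = 605
  H-H: 1 × 447 = 447
  Σ(formed) = 2732 kJ
ΔH = Σ(broken) − Σ(formed) = 2881 − 2732 = +149 kJ
For 4× the reaction as written: 4 × (+149) = +596 kJ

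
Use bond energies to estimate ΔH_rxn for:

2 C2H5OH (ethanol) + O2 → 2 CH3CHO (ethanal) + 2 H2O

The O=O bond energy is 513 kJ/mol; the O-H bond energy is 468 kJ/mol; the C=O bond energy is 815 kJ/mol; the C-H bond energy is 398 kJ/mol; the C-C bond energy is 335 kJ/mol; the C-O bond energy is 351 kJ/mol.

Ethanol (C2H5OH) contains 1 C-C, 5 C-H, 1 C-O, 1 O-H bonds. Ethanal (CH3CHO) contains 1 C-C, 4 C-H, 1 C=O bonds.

Bonds broken (reactants):
  C-C: 2 × 335 = 670
  C-H: 10 × 398 = 3980
  C-O: 2 × 351 = 702
  O-H: 2 × 468 = 936
  O=O: 1 × 513 = 513
  Σ(broken) = 6801 kJ
Bonds formed (products):
  C-C: 2 × 335 = 670
  C-H: 8 × 398 = 3184
  C=O: 2 × 815 = 1630
  O-H: 4 × 468 = 1872
  Σ(formed) = 7356 kJ
ΔH = Σ(broken) − Σ(formed) = 6801 − 7356 = −555 kJ

ΔH ≈ −555 kJ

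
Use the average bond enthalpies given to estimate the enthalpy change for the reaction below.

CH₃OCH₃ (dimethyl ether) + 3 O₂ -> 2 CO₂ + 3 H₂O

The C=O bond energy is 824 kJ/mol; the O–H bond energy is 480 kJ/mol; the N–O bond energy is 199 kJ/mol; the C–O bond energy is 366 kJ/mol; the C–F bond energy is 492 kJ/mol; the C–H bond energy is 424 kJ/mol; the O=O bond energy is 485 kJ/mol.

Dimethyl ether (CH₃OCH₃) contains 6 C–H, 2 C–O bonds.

Bonds broken (reactants):
  C–H: 6 × 424 = 2544
  C–O: 2 × 366 = 732
  O=O: 3 × 485 = 1455
  Σ(broken) = 4731 kJ
Bonds formed (products):
  C=O: 4 × 824 = 3296
  O–H: 6 × 480 = 2880
  Σ(formed) = 6176 kJ
ΔH = Σ(broken) − Σ(formed) = 4731 − 6176 = −1445 kJ

ΔH ≈ −1445 kJ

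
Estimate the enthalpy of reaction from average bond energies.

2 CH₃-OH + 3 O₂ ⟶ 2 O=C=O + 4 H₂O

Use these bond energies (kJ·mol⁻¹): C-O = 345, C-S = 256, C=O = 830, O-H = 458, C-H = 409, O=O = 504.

Bonds broken (reactants):
  C-H: 6 × 409 = 2454
  C-O: 2 × 345 = 690
  O-H: 2 × 458 = 916
  O=O: 3 × 504 = 1512
  Σ(broken) = 5572 kJ
Bonds formed (products):
  C=O: 4 × 830 = 3320
  O-H: 8 × 458 = 3664
  Σ(formed) = 6984 kJ
ΔH = Σ(broken) − Σ(formed) = 5572 − 6984 = −1412 kJ

ΔH ≈ −1412 kJ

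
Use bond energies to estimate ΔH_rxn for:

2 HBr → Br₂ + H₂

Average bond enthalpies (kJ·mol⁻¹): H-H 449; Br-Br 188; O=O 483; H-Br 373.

Bonds broken (reactants):
  H-Br: 2 × 373 = 746
  Σ(broken) = 746 kJ
Bonds formed (products):
  Br-Br: 1 × 188 = 188
  H-H: 1 × 449 = 449
  Σ(formed) = 637 kJ
ΔH = Σ(broken) − Σ(formed) = 746 − 637 = +109 kJ

ΔH ≈ +109 kJ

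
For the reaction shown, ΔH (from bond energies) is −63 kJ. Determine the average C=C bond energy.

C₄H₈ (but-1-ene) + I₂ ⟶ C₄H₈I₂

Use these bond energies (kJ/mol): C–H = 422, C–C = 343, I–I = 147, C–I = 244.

Let D be the C=C bond energy.
Σ(broken) = 2×343 + 8×422 + 1×D + 1×147 = 4209 + D
Σ(formed) = 3×343 + 8×422 + 2×244 = 4893
ΔH = Σ(broken) − Σ(formed) = (4209 + D) − (4893) = −684 + D
Setting this equal to −63 kJ gives D = 621 kJ/mol.

D(C=C) ≈ 621 kJ/mol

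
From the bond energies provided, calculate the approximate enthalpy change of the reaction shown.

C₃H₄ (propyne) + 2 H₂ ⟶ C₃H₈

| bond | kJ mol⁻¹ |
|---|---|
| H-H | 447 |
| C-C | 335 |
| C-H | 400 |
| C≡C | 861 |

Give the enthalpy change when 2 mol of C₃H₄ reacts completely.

ΔH = −360 kJ

Bonds broken (reactants):
  C≡C: 1 × 861 = 861
  C-C: 1 × 335 = 335
  C-H: 4 × 400 = 1600
  H-H: 2 × 447 = 894
  Σ(broken) = 3690 kJ
Bonds formed (products):
  C-C: 2 × 335 = 670
  C-H: 8 × 400 = 3200
  Σ(formed) = 3870 kJ
ΔH = Σ(broken) − Σ(formed) = 3690 − 3870 = −180 kJ
For 2× the reaction as written: 2 × (−180) = −360 kJ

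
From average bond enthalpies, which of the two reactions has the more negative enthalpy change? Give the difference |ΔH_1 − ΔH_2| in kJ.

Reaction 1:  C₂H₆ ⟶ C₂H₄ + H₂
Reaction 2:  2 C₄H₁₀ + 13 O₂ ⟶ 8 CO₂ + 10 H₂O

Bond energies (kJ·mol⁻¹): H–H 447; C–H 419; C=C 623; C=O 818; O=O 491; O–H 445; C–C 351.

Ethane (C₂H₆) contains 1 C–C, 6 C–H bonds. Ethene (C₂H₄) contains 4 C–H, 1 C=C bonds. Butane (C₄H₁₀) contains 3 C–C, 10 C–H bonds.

Reaction 2, by 5238 kJ

Reaction 1:
  Bonds broken (reactants):
    C–C: 1 × 351 = 351
    C–H: 6 × 419 = 2514
    Σ(broken) = 2865 kJ
  Bonds formed (products):
    C–H: 4 × 419 = 1676
    C=C: 1 × 623 = 623
    H–H: 1 × 447 = 447
    Σ(formed) = 2746 kJ
  ΔH_1 = 2865 − 2746 = +119 kJ
Reaction 2:
  Bonds broken (reactants):
    C–C: 6 × 351 = 2106
    C–H: 20 × 419 = 8380
    O=O: 13 × 491 = 6383
    Σ(broken) = 16869 kJ
  Bonds formed (products):
    C=O: 16 × 818 = 13088
    O–H: 20 × 445 = 8900
    Σ(formed) = 21988 kJ
  ΔH_2 = 16869 − 21988 = −5119 kJ
ΔH_1 − ΔH_2 = +5238 kJ, so reaction 2 has the more negative ΔH; |ΔH_1 − ΔH_2| = 5238 kJ.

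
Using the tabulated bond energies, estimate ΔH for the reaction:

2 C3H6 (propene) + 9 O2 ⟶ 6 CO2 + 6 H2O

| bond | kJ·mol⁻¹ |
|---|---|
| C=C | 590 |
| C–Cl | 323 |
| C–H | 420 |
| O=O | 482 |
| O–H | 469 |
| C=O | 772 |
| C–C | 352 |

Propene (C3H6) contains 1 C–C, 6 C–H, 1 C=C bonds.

Bonds broken (reactants):
  C–C: 2 × 352 = 704
  C–H: 12 × 420 = 5040
  C=C: 2 × 590 = 1180
  O=O: 9 × 482 = 4338
  Σ(broken) = 11262 kJ
Bonds formed (products):
  C=O: 12 × 772 = 9264
  O–H: 12 × 469 = 5628
  Σ(formed) = 14892 kJ
ΔH = Σ(broken) − Σ(formed) = 11262 − 14892 = −3630 kJ

ΔH ≈ −3630 kJ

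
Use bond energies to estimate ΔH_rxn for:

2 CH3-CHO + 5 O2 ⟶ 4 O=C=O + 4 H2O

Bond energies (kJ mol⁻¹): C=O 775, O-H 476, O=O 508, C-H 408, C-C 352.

ΔH ≈ −1950 kJ

Bonds broken (reactants):
  C-C: 2 × 352 = 704
  C-H: 8 × 408 = 3264
  C=O: 2 × 775 = 1550
  O=O: 5 × 508 = 2540
  Σ(broken) = 8058 kJ
Bonds formed (products):
  C=O: 8 × 775 = 6200
  O-H: 8 × 476 = 3808
  Σ(formed) = 10008 kJ
ΔH = Σ(broken) − Σ(formed) = 8058 − 10008 = −1950 kJ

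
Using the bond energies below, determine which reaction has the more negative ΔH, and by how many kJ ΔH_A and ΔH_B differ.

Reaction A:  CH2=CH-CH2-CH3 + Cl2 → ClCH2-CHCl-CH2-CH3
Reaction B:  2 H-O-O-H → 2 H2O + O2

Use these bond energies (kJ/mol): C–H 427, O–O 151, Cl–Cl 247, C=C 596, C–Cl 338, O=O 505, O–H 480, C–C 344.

Reaction B, by 26 kJ

Reaction A:
  Bonds broken (reactants):
    C–C: 2 × 344 = 688
    C–H: 8 × 427 = 3416
    C=C: 1 × 596 = 596
    Cl–Cl: 1 × 247 = 247
    Σ(broken) = 4947 kJ
  Bonds formed (products):
    C–C: 3 × 344 = 1032
    C–Cl: 2 × 338 = 676
    C–H: 8 × 427 = 3416
    Σ(formed) = 5124 kJ
  ΔH_A = 4947 − 5124 = −177 kJ
Reaction B:
  Bonds broken (reactants):
    O–H: 4 × 480 = 1920
    O–O: 2 × 151 = 302
    Σ(broken) = 2222 kJ
  Bonds formed (products):
    O–H: 4 × 480 = 1920
    O=O: 1 × 505 = 505
    Σ(formed) = 2425 kJ
  ΔH_B = 2222 − 2425 = −203 kJ
ΔH_A − ΔH_B = +26 kJ, so reaction B has the more negative ΔH; |ΔH_A − ΔH_B| = 26 kJ.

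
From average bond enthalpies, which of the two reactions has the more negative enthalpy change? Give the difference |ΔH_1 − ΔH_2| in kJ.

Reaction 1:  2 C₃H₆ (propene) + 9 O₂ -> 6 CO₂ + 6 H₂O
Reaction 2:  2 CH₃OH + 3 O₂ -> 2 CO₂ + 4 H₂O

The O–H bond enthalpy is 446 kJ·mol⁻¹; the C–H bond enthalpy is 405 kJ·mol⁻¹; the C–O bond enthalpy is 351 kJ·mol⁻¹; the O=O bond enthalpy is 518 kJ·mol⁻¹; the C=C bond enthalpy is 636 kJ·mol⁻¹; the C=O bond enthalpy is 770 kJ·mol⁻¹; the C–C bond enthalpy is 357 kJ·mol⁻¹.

Reaction 1:
  Bonds broken (reactants):
    C–C: 2 × 357 = 714
    C–H: 12 × 405 = 4860
    C=C: 2 × 636 = 1272
    O=O: 9 × 518 = 4662
    Σ(broken) = 11508 kJ
  Bonds formed (products):
    C=O: 12 × 770 = 9240
    O–H: 12 × 446 = 5352
    Σ(formed) = 14592 kJ
  ΔH_1 = 11508 − 14592 = −3084 kJ
Reaction 2:
  Bonds broken (reactants):
    C–H: 6 × 405 = 2430
    C–O: 2 × 351 = 702
    O–H: 2 × 446 = 892
    O=O: 3 × 518 = 1554
    Σ(broken) = 5578 kJ
  Bonds formed (products):
    C=O: 4 × 770 = 3080
    O–H: 8 × 446 = 3568
    Σ(formed) = 6648 kJ
  ΔH_2 = 5578 − 6648 = −1070 kJ
ΔH_1 − ΔH_2 = −2014 kJ, so reaction 1 has the more negative ΔH; |ΔH_1 − ΔH_2| = 2014 kJ.

Reaction 1, by 2014 kJ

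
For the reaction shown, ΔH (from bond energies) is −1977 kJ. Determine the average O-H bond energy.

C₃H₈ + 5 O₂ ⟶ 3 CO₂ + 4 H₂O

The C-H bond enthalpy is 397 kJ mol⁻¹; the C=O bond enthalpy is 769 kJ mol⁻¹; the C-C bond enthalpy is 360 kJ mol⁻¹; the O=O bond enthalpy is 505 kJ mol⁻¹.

D(O-H) ≈ 473 kJ/mol

Let D be the O-H bond energy.
Σ(broken) = 2×360 + 8×397 + 5×505 = 6421
Σ(formed) = 6×769 + 8×D = 4614 + 8D
ΔH = Σ(broken) − Σ(formed) = (6421) − (4614 + 8D) = +1807 − 8D
Setting this equal to −1977 kJ gives 8D = 3784, so D = 473 kJ/mol.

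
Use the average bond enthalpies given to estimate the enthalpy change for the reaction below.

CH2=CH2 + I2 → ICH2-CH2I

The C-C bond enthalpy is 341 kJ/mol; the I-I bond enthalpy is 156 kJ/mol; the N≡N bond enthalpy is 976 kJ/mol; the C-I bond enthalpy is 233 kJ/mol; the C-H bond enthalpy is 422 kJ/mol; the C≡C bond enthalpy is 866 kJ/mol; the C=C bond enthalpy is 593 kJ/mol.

Bonds broken (reactants):
  C-H: 4 × 422 = 1688
  C=C: 1 × 593 = 593
  I-I: 1 × 156 = 156
  Σ(broken) = 2437 kJ
Bonds formed (products):
  C-C: 1 × 341 = 341
  C-H: 4 × 422 = 1688
  C-I: 2 × 233 = 466
  Σ(formed) = 2495 kJ
ΔH = Σ(broken) − Σ(formed) = 2437 − 2495 = −58 kJ

ΔH ≈ −58 kJ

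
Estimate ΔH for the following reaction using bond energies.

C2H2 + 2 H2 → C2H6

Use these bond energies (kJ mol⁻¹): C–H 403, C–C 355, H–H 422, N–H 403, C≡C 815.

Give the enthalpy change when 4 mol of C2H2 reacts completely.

Bonds broken (reactants):
  C≡C: 1 × 815 = 815
  C–H: 2 × 403 = 806
  H–H: 2 × 422 = 844
  Σ(broken) = 2465 kJ
Bonds formed (products):
  C–C: 1 × 355 = 355
  C–H: 6 × 403 = 2418
  Σ(formed) = 2773 kJ
ΔH = Σ(broken) − Σ(formed) = 2465 − 2773 = −308 kJ
For 4× the reaction as written: 4 × (−308) = −1232 kJ

ΔH = −1232 kJ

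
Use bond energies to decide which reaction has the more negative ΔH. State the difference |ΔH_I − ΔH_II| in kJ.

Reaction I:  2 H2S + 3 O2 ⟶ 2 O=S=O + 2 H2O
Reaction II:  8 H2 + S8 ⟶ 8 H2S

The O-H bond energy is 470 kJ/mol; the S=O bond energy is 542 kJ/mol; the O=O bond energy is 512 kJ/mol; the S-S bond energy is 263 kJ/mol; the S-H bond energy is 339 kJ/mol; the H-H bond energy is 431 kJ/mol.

Reaction I, by 1284 kJ

Reaction I:
  Bonds broken (reactants):
    O=O: 3 × 512 = 1536
    S-H: 4 × 339 = 1356
    Σ(broken) = 2892 kJ
  Bonds formed (products):
    O-H: 4 × 470 = 1880
    S=O: 4 × 542 = 2168
    Σ(formed) = 4048 kJ
  ΔH_I = 2892 − 4048 = −1156 kJ
Reaction II:
  Bonds broken (reactants):
    H-H: 8 × 431 = 3448
    S-S: 8 × 263 = 2104
    Σ(broken) = 5552 kJ
  Bonds formed (products):
    S-H: 16 × 339 = 5424
    Σ(formed) = 5424 kJ
  ΔH_II = 5552 − 5424 = +128 kJ
ΔH_I − ΔH_II = −1284 kJ, so reaction I has the more negative ΔH; |ΔH_I − ΔH_II| = 1284 kJ.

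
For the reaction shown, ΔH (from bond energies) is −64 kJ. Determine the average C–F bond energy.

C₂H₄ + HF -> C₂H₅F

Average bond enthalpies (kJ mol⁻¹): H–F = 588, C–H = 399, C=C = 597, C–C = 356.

Let D be the C–F bond energy.
Σ(broken) = 4×399 + 1×597 + 1×588 = 2781
Σ(formed) = 1×356 + 1×D + 5×399 = 2351 + D
ΔH = Σ(broken) − Σ(formed) = (2781) − (2351 + D) = +430 − D
Setting this equal to −64 kJ gives D = 494 kJ/mol.

D(C–F) ≈ 494 kJ/mol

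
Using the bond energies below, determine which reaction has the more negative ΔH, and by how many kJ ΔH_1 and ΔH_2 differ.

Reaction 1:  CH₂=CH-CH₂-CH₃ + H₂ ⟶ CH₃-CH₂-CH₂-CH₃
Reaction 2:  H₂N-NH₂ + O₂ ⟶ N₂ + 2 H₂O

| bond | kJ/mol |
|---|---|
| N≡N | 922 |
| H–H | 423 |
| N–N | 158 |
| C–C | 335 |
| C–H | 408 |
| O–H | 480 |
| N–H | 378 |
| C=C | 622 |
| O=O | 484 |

Reaction 2, by 582 kJ

Reaction 1:
  Bonds broken (reactants):
    C–C: 2 × 335 = 670
    C–H: 8 × 408 = 3264
    C=C: 1 × 622 = 622
    H–H: 1 × 423 = 423
    Σ(broken) = 4979 kJ
  Bonds formed (products):
    C–C: 3 × 335 = 1005
    C–H: 10 × 408 = 4080
    Σ(formed) = 5085 kJ
  ΔH_1 = 4979 − 5085 = −106 kJ
Reaction 2:
  Bonds broken (reactants):
    N–H: 4 × 378 = 1512
    N–N: 1 × 158 = 158
    O=O: 1 × 484 = 484
    Σ(broken) = 2154 kJ
  Bonds formed (products):
    N≡N: 1 × 922 = 922
    O–H: 4 × 480 = 1920
    Σ(formed) = 2842 kJ
  ΔH_2 = 2154 − 2842 = −688 kJ
ΔH_1 − ΔH_2 = +582 kJ, so reaction 2 has the more negative ΔH; |ΔH_1 − ΔH_2| = 582 kJ.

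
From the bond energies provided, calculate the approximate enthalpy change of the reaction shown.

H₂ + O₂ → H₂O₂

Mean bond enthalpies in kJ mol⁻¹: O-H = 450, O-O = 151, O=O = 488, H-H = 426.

Bonds broken (reactants):
  H-H: 1 × 426 = 426
  O=O: 1 × 488 = 488
  Σ(broken) = 914 kJ
Bonds formed (products):
  O-H: 2 × 450 = 900
  O-O: 1 × 151 = 151
  Σ(formed) = 1051 kJ
ΔH = Σ(broken) − Σ(formed) = 914 − 1051 = −137 kJ

ΔH ≈ −137 kJ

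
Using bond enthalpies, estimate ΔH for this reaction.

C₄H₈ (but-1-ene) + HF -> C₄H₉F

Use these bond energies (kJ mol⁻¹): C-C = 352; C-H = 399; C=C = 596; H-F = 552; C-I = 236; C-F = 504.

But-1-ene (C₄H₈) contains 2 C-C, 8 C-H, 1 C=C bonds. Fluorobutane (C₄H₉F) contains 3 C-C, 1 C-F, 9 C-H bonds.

Bonds broken (reactants):
  C-C: 2 × 352 = 704
  C-H: 8 × 399 = 3192
  C=C: 1 × 596 = 596
  H-F: 1 × 552 = 552
  Σ(broken) = 5044 kJ
Bonds formed (products):
  C-C: 3 × 352 = 1056
  C-F: 1 × 504 = 504
  C-H: 9 × 399 = 3591
  Σ(formed) = 5151 kJ
ΔH = Σ(broken) − Σ(formed) = 5044 − 5151 = −107 kJ

ΔH ≈ −107 kJ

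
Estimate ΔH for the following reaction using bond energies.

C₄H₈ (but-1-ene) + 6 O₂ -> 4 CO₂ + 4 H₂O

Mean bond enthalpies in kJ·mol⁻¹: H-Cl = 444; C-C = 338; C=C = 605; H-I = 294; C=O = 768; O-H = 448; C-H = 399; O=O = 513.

Bonds broken (reactants):
  C-C: 2 × 338 = 676
  C-H: 8 × 399 = 3192
  C=C: 1 × 605 = 605
  O=O: 6 × 513 = 3078
  Σ(broken) = 7551 kJ
Bonds formed (products):
  C=O: 8 × 768 = 6144
  O-H: 8 × 448 = 3584
  Σ(formed) = 9728 kJ
ΔH = Σ(broken) − Σ(formed) = 7551 − 9728 = −2177 kJ

ΔH ≈ −2177 kJ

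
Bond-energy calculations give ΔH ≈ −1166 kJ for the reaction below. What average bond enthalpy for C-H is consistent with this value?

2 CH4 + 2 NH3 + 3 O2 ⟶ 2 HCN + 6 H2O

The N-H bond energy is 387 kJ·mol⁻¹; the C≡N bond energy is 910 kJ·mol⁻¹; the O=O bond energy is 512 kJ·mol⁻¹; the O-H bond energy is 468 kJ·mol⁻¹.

Let D be the C-H bond energy.
Σ(broken) = 8×D + 6×387 + 3×512 = 3858 + 8D
Σ(formed) = 2×910 + 2×D + 12×468 = 7436 + 2D
ΔH = Σ(broken) − Σ(formed) = (3858 + 8D) − (7436 + 2D) = −3578 + 6D
Setting this equal to −1166 kJ gives 6D = 2412, so D = 402 kJ/mol.

D(C-H) ≈ 402 kJ/mol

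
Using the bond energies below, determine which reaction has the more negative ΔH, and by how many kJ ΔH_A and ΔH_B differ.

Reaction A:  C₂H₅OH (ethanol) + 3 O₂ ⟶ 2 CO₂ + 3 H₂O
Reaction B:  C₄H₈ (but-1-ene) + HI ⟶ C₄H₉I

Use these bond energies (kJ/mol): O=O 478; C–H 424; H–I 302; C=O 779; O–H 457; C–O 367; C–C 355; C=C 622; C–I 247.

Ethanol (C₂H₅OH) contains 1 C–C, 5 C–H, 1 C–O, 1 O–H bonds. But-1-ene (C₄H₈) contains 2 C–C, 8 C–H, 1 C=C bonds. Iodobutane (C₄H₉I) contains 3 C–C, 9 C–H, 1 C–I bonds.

Reaction A:
  Bonds broken (reactants):
    C–C: 1 × 355 = 355
    C–H: 5 × 424 = 2120
    C–O: 1 × 367 = 367
    O–H: 1 × 457 = 457
    O=O: 3 × 478 = 1434
    Σ(broken) = 4733 kJ
  Bonds formed (products):
    C=O: 4 × 779 = 3116
    O–H: 6 × 457 = 2742
    Σ(formed) = 5858 kJ
  ΔH_A = 4733 − 5858 = −1125 kJ
Reaction B:
  Bonds broken (reactants):
    C–C: 2 × 355 = 710
    C–H: 8 × 424 = 3392
    C=C: 1 × 622 = 622
    H–I: 1 × 302 = 302
    Σ(broken) = 5026 kJ
  Bonds formed (products):
    C–C: 3 × 355 = 1065
    C–H: 9 × 424 = 3816
    C–I: 1 × 247 = 247
    Σ(formed) = 5128 kJ
  ΔH_B = 5026 − 5128 = −102 kJ
ΔH_A − ΔH_B = −1023 kJ, so reaction A has the more negative ΔH; |ΔH_A − ΔH_B| = 1023 kJ.

Reaction A, by 1023 kJ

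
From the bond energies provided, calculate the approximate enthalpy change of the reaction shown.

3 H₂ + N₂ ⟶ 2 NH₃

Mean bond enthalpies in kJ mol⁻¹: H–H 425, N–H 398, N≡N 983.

ΔH ≈ −130 kJ

Bonds broken (reactants):
  H–H: 3 × 425 = 1275
  N≡N: 1 × 983 = 983
  Σ(broken) = 2258 kJ
Bonds formed (products):
  N–H: 6 × 398 = 2388
  Σ(formed) = 2388 kJ
ΔH = Σ(broken) − Σ(formed) = 2258 − 2388 = −130 kJ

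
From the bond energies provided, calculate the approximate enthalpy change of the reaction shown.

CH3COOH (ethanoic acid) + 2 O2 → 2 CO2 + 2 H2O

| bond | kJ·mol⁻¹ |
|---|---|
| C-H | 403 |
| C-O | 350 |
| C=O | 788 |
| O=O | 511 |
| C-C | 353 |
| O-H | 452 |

Bonds broken (reactants):
  C-C: 1 × 353 = 353
  C-H: 3 × 403 = 1209
  C-O: 1 × 350 = 350
  C=O: 1 × 788 = 788
  O-H: 1 × 452 = 452
  O=O: 2 × 511 = 1022
  Σ(broken) = 4174 kJ
Bonds formed (products):
  C=O: 4 × 788 = 3152
  O-H: 4 × 452 = 1808
  Σ(formed) = 4960 kJ
ΔH = Σ(broken) − Σ(formed) = 4174 − 4960 = −786 kJ

ΔH ≈ −786 kJ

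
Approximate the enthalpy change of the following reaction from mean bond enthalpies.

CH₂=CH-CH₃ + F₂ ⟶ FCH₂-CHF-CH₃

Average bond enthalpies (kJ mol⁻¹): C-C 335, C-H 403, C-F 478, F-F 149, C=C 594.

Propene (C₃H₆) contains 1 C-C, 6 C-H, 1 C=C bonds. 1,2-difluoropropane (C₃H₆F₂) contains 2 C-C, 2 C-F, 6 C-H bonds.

ΔH ≈ −548 kJ

Bonds broken (reactants):
  C-C: 1 × 335 = 335
  C-H: 6 × 403 = 2418
  C=C: 1 × 594 = 594
  F-F: 1 × 149 = 149
  Σ(broken) = 3496 kJ
Bonds formed (products):
  C-C: 2 × 335 = 670
  C-F: 2 × 478 = 956
  C-H: 6 × 403 = 2418
  Σ(formed) = 4044 kJ
ΔH = Σ(broken) − Σ(formed) = 3496 − 4044 = −548 kJ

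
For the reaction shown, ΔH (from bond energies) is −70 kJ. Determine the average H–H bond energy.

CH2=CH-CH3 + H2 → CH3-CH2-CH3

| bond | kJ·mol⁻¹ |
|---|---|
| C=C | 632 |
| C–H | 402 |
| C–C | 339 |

Let D be the H–H bond energy.
Σ(broken) = 1×339 + 6×402 + 1×632 + 1×D = 3383 + D
Σ(formed) = 2×339 + 8×402 = 3894
ΔH = Σ(broken) − Σ(formed) = (3383 + D) − (3894) = −511 + D
Setting this equal to −70 kJ gives D = 441 kJ/mol.

D(H–H) ≈ 441 kJ/mol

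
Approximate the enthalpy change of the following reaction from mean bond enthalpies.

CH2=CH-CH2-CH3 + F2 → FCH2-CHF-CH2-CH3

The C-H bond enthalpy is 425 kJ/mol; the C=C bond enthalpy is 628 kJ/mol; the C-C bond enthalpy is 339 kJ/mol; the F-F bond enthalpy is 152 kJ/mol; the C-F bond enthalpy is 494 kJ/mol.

ΔH ≈ −547 kJ

Bonds broken (reactants):
  C-C: 2 × 339 = 678
  C-H: 8 × 425 = 3400
  C=C: 1 × 628 = 628
  F-F: 1 × 152 = 152
  Σ(broken) = 4858 kJ
Bonds formed (products):
  C-C: 3 × 339 = 1017
  C-F: 2 × 494 = 988
  C-H: 8 × 425 = 3400
  Σ(formed) = 5405 kJ
ΔH = Σ(broken) − Σ(formed) = 4858 − 5405 = −547 kJ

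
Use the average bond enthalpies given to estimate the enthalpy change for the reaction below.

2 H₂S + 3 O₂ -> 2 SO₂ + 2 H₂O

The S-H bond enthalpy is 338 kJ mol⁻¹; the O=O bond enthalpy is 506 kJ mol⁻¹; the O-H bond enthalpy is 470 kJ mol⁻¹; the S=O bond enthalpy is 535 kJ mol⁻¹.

ΔH ≈ −1150 kJ

Bonds broken (reactants):
  O=O: 3 × 506 = 1518
  S-H: 4 × 338 = 1352
  Σ(broken) = 2870 kJ
Bonds formed (products):
  O-H: 4 × 470 = 1880
  S=O: 4 × 535 = 2140
  Σ(formed) = 4020 kJ
ΔH = Σ(broken) − Σ(formed) = 2870 − 4020 = −1150 kJ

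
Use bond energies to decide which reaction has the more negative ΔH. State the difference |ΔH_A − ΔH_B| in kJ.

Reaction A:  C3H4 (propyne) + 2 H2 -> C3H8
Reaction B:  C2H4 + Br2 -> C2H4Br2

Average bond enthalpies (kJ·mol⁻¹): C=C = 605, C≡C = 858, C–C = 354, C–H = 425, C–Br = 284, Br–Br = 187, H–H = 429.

Reaction A, by 208 kJ

Reaction A:
  Bonds broken (reactants):
    C≡C: 1 × 858 = 858
    C–C: 1 × 354 = 354
    C–H: 4 × 425 = 1700
    H–H: 2 × 429 = 858
    Σ(broken) = 3770 kJ
  Bonds formed (products):
    C–C: 2 × 354 = 708
    C–H: 8 × 425 = 3400
    Σ(formed) = 4108 kJ
  ΔH_A = 3770 − 4108 = −338 kJ
Reaction B:
  Bonds broken (reactants):
    Br–Br: 1 × 187 = 187
    C–H: 4 × 425 = 1700
    C=C: 1 × 605 = 605
    Σ(broken) = 2492 kJ
  Bonds formed (products):
    C–Br: 2 × 284 = 568
    C–C: 1 × 354 = 354
    C–H: 4 × 425 = 1700
    Σ(formed) = 2622 kJ
  ΔH_B = 2492 − 2622 = −130 kJ
ΔH_A − ΔH_B = −208 kJ, so reaction A has the more negative ΔH; |ΔH_A − ΔH_B| = 208 kJ.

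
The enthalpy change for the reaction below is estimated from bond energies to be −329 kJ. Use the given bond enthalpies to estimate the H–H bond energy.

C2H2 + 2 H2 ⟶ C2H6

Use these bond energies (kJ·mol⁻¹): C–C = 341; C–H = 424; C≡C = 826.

D(H–H) ≈ 441 kJ/mol

Let D be the H–H bond energy.
Σ(broken) = 1×826 + 2×424 + 2×D = 1674 + 2D
Σ(formed) = 1×341 + 6×424 = 2885
ΔH = Σ(broken) − Σ(formed) = (1674 + 2D) − (2885) = −1211 + 2D
Setting this equal to −329 kJ gives 2D = 882, so D = 441 kJ/mol.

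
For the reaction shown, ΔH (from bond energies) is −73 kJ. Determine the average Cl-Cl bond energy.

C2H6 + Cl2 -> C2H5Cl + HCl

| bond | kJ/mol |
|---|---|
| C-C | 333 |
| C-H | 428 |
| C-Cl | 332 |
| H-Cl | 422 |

Let D be the Cl-Cl bond energy.
Σ(broken) = 1×333 + 6×428 + 1×D = 2901 + D
Σ(formed) = 1×333 + 1×332 + 5×428 + 1×422 = 3227
ΔH = Σ(broken) − Σ(formed) = (2901 + D) − (3227) = −326 + D
Setting this equal to −73 kJ gives D = 253 kJ/mol.

D(Cl-Cl) ≈ 253 kJ/mol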